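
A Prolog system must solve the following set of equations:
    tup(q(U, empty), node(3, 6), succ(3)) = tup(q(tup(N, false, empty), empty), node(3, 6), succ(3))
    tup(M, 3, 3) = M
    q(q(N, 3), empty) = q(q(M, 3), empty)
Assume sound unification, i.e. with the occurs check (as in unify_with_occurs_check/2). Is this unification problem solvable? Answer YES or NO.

Decompose tup/3: q(U, empty) = q(tup(N, false, empty), empty),  node(3, 6) = node(3, 6),  succ(3) = succ(3).
Decompose q/2: U = tup(N, false, empty),  empty = empty.
Bind U := tup(N, false, empty); no other remaining equation mentions U.
Delete trivial equation empty = empty.
Delete trivial equation node(3, 6) = node(3, 6).
Delete trivial equation succ(3) = succ(3).
Occurs check fails: M occurs in tup(M, 3, 3); the equation M = tup(M, 3, 3) has no finite solution.

NO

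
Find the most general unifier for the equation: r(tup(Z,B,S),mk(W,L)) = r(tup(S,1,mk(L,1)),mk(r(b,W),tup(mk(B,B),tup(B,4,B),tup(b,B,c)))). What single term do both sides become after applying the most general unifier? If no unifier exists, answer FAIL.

FAIL

Decompose r/2: tup(Z,B,S) = tup(S,1,mk(L,1)),  mk(W,L) = mk(r(b,W),tup(mk(B,B),tup(B,4,B),tup(b,B,c))).
Decompose tup/3: Z = S,  B = 1,  S = mk(L,1).
Bind Z := S; no other remaining equation mentions Z.
Bind B := 1; substituting into the one remaining equation that mentions B gives: mk(W,L) = mk(r(b,W),tup(mk(1,1),tup(1,4,1),tup(b,1,c))).
Bind S := mk(L,1); no other remaining equation mentions S. Substituting into the earlier binding gives Z := mk(L,1).
Decompose mk/2: W = r(b,W),  L = tup(mk(1,1),tup(1,4,1),tup(b,1,c)).
Occurs check fails: W occurs in r(b,W); the equation W = r(b,W) has no finite solution.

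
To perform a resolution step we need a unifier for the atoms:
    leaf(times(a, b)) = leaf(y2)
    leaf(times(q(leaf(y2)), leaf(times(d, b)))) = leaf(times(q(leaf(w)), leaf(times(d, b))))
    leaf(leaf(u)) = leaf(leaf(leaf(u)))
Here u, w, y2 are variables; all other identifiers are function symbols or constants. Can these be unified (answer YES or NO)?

NO

Decompose leaf/1: times(a, b) = y2.
Bind y2 := times(a, b); substituting into the one remaining equation that mentions y2 gives: leaf(times(q(leaf(times(a, b))), leaf(times(d, b)))) = leaf(times(q(leaf(w)), leaf(times(d, b)))).
Decompose leaf/1: times(q(leaf(times(a, b))), leaf(times(d, b))) = times(q(leaf(w)), leaf(times(d, b))).
Decompose times/2: q(leaf(times(a, b))) = q(leaf(w)),  leaf(times(d, b)) = leaf(times(d, b)).
Decompose q/1: leaf(times(a, b)) = leaf(w).
Decompose leaf/1: times(a, b) = w.
Bind w := times(a, b); no other remaining equation mentions w.
Delete trivial equation leaf(times(d, b)) = leaf(times(d, b)).
Decompose leaf/1: leaf(u) = leaf(leaf(u)).
Decompose leaf/1: u = leaf(u).
Occurs check fails: u occurs in leaf(u); the equation u = leaf(u) has no finite solution.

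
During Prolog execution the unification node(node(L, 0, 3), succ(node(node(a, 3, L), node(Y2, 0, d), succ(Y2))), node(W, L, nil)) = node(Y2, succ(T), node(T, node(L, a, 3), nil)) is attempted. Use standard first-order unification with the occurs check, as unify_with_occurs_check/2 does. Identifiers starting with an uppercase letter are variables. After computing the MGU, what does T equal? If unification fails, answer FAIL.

Decompose node/3: node(L, 0, 3) = Y2,  succ(node(node(a, 3, L), node(Y2, 0, d), succ(Y2))) = succ(T),  node(W, L, nil) = node(T, node(L, a, 3), nil).
Bind Y2 := node(L, 0, 3); substituting into the one remaining equation that mentions Y2 gives: succ(node(node(a, 3, L), node(node(L, 0, 3), 0, d), succ(node(L, 0, 3)))) = succ(T).
Decompose succ/1: node(node(a, 3, L), node(node(L, 0, 3), 0, d), succ(node(L, 0, 3))) = T.
Bind T := node(node(a, 3, L), node(node(L, 0, 3), 0, d), succ(node(L, 0, 3))); substituting into the remaining equation gives: node(W, L, nil) = node(node(node(a, 3, L), node(node(L, 0, 3), 0, d), succ(node(L, 0, 3))), node(L, a, 3), nil).
Decompose node/3: W = node(node(a, 3, L), node(node(L, 0, 3), 0, d), succ(node(L, 0, 3))),  L = node(L, a, 3),  nil = nil.
Bind W := node(node(a, 3, L), node(node(L, 0, 3), 0, d), succ(node(L, 0, 3))); no other remaining equation mentions W.
Occurs check fails: L occurs in node(L, a, 3); the equation L = node(L, a, 3) has no finite solution.

FAIL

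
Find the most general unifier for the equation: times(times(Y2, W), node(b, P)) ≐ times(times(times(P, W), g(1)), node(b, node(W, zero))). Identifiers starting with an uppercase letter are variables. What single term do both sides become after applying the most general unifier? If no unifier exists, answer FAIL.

Decompose times/2: times(Y2, W) ≐ times(times(P, W), g(1)),  node(b, P) ≐ node(b, node(W, zero)).
Decompose times/2: Y2 ≐ times(P, W),  W ≐ g(1).
Bind Y2 := times(P, W); no other remaining equation mentions Y2.
Bind W := g(1); substituting into the remaining equation gives: node(b, P) ≐ node(b, node(g(1), zero)). Substituting into the earlier binding gives Y2 := times(P, g(1)).
Decompose node/2: b ≐ b,  P ≐ node(g(1), zero).
Delete trivial equation b ≐ b.
Bind P := node(g(1), zero). Substituting into the earlier binding gives Y2 := times(node(g(1), zero), g(1)).
Applying the MGU to either side gives times(times(times(node(g(1), zero), g(1)), g(1)), node(b, node(g(1), zero))).

times(times(times(node(g(1), zero), g(1)), g(1)), node(b, node(g(1), zero)))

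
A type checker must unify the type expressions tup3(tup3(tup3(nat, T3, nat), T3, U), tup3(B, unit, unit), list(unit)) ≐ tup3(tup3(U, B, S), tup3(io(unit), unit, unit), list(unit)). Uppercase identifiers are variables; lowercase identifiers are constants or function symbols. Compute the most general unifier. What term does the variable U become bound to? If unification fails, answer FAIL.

Decompose tup3/3: tup3(tup3(nat, T3, nat), T3, U) ≐ tup3(U, B, S),  tup3(B, unit, unit) ≐ tup3(io(unit), unit, unit),  list(unit) ≐ list(unit).
Decompose tup3/3: tup3(nat, T3, nat) ≐ U,  T3 ≐ B,  U ≐ S.
Bind U := tup3(nat, T3, nat); substituting into the one remaining equation that mentions U gives: tup3(nat, T3, nat) ≐ S.
Bind T3 := B; substituting into the one remaining equation that mentions T3 gives: tup3(nat, B, nat) ≐ S. Substituting into the earlier binding gives U := tup3(nat, B, nat).
Bind S := tup3(nat, B, nat); no other remaining equation mentions S.
Decompose tup3/3: B ≐ io(unit),  unit ≐ unit,  unit ≐ unit.
Bind B := io(unit); no other remaining equation mentions B. Substituting into the earlier bindings gives U := tup3(nat, io(unit), nat), T3 := io(unit), S := tup3(nat, io(unit), nat).
Delete trivial equation unit ≐ unit.
Delete trivial equation unit ≐ unit.
Delete trivial equation list(unit) ≐ list(unit).
MGU = { U ↦ tup3(nat, io(unit), nat), T3 ↦ io(unit), S ↦ tup3(nat, io(unit), nat), B ↦ io(unit) }, so U ↦ tup3(nat, io(unit), nat).

tup3(nat, io(unit), nat)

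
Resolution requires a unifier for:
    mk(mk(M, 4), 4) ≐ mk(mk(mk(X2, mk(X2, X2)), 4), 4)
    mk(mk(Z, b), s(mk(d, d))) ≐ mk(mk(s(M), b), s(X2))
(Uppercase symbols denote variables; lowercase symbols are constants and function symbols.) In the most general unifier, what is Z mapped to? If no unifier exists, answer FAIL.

Decompose mk/2: mk(M, 4) ≐ mk(mk(X2, mk(X2, X2)), 4),  4 ≐ 4.
Decompose mk/2: M ≐ mk(X2, mk(X2, X2)),  4 ≐ 4.
Bind M := mk(X2, mk(X2, X2)); substituting into the one remaining equation that mentions M gives: mk(mk(Z, b), s(mk(d, d))) ≐ mk(mk(s(mk(X2, mk(X2, X2))), b), s(X2)).
Delete trivial equation 4 ≐ 4.
Delete trivial equation 4 ≐ 4.
Decompose mk/2: mk(Z, b) ≐ mk(s(mk(X2, mk(X2, X2))), b),  s(mk(d, d)) ≐ s(X2).
Decompose mk/2: Z ≐ s(mk(X2, mk(X2, X2))),  b ≐ b.
Bind Z := s(mk(X2, mk(X2, X2))); no other remaining equation mentions Z.
Delete trivial equation b ≐ b.
Decompose s/1: mk(d, d) ≐ X2.
Bind X2 := mk(d, d). Substituting into the earlier bindings gives M := mk(mk(d, d), mk(mk(d, d), mk(d, d))), Z := s(mk(mk(d, d), mk(mk(d, d), mk(d, d)))).
MGU = { M -> mk(mk(d, d), mk(mk(d, d), mk(d, d))), Z -> s(mk(mk(d, d), mk(mk(d, d), mk(d, d)))), X2 -> mk(d, d) }, so Z -> s(mk(mk(d, d), mk(mk(d, d), mk(d, d)))).

s(mk(mk(d, d), mk(mk(d, d), mk(d, d))))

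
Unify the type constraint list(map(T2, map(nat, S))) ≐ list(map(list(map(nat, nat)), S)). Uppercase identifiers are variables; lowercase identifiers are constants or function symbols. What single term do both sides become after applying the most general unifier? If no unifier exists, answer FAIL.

Decompose list/1: map(T2, map(nat, S)) ≐ map(list(map(nat, nat)), S).
Decompose map/2: T2 ≐ list(map(nat, nat)),  map(nat, S) ≐ S.
Bind T2 := list(map(nat, nat)); no other remaining equation mentions T2.
Occurs check fails: S occurs in map(nat, S); the equation S ≐ map(nat, S) has no finite solution.

FAIL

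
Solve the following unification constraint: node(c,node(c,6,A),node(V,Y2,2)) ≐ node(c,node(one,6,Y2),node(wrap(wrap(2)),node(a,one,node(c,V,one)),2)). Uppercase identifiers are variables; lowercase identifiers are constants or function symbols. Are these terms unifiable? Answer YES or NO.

Decompose node/3: c ≐ c,  node(c,6,A) ≐ node(one,6,Y2),  node(V,Y2,2) ≐ node(wrap(wrap(2)),node(a,one,node(c,V,one)),2).
Delete trivial equation c ≐ c.
Decompose node/3: c ≐ one,  6 ≐ 6,  A ≐ Y2.
Clash: constants c and one differ; no unifier exists.

NO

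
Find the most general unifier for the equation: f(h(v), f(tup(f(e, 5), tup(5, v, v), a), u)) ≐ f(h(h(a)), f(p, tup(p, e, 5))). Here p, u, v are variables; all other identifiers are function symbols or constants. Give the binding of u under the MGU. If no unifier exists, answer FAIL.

tup(tup(f(e, 5), tup(5, h(a), h(a)), a), e, 5)

Decompose f/2: h(v) ≐ h(h(a)),  f(tup(f(e, 5), tup(5, v, v), a), u) ≐ f(p, tup(p, e, 5)).
Decompose h/1: v ≐ h(a).
Bind v := h(a); substituting into the remaining equation gives: f(tup(f(e, 5), tup(5, h(a), h(a)), a), u) ≐ f(p, tup(p, e, 5)).
Decompose f/2: tup(f(e, 5), tup(5, h(a), h(a)), a) ≐ p,  u ≐ tup(p, e, 5).
Bind p := tup(f(e, 5), tup(5, h(a), h(a)), a); substituting into the remaining equation gives: u ≐ tup(tup(f(e, 5), tup(5, h(a), h(a)), a), e, 5).
Bind u := tup(tup(f(e, 5), tup(5, h(a), h(a)), a), e, 5).
MGU = { v ↦ h(a), p ↦ tup(f(e, 5), tup(5, h(a), h(a)), a), u ↦ tup(tup(f(e, 5), tup(5, h(a), h(a)), a), e, 5) }, so u ↦ tup(tup(f(e, 5), tup(5, h(a), h(a)), a), e, 5).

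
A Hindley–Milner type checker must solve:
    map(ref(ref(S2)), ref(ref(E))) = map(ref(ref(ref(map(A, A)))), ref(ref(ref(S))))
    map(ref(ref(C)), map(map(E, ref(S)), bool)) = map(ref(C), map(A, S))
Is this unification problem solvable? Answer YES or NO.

NO

Decompose map/2: ref(ref(S2)) = ref(ref(ref(map(A, A)))),  ref(ref(E)) = ref(ref(ref(S))).
Decompose ref/1: ref(S2) = ref(ref(map(A, A))).
Decompose ref/1: S2 = ref(map(A, A)).
Bind S2 := ref(map(A, A)); no other remaining equation mentions S2.
Decompose ref/1: ref(E) = ref(ref(S)).
Decompose ref/1: E = ref(S).
Bind E := ref(S); substituting into the remaining equation gives: map(ref(ref(C)), map(map(ref(S), ref(S)), bool)) = map(ref(C), map(A, S)).
Decompose map/2: ref(ref(C)) = ref(C),  map(map(ref(S), ref(S)), bool) = map(A, S).
Decompose ref/1: ref(C) = C.
Occurs check fails: C occurs in ref(C); the equation C = ref(C) has no finite solution.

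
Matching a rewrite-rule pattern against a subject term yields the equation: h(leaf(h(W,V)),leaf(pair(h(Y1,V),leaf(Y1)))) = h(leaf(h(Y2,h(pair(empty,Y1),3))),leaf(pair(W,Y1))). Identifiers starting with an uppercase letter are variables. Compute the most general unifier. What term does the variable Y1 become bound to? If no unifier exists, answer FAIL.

FAIL

Decompose h/2: leaf(h(W,V)) = leaf(h(Y2,h(pair(empty,Y1),3))),  leaf(pair(h(Y1,V),leaf(Y1))) = leaf(pair(W,Y1)).
Decompose leaf/1: h(W,V) = h(Y2,h(pair(empty,Y1),3)).
Decompose h/2: W = Y2,  V = h(pair(empty,Y1),3).
Bind W := Y2; substituting into the one remaining equation that mentions W gives: leaf(pair(h(Y1,V),leaf(Y1))) = leaf(pair(Y2,Y1)).
Bind V := h(pair(empty,Y1),3); substituting into the remaining equation gives: leaf(pair(h(Y1,h(pair(empty,Y1),3)),leaf(Y1))) = leaf(pair(Y2,Y1)).
Decompose leaf/1: pair(h(Y1,h(pair(empty,Y1),3)),leaf(Y1)) = pair(Y2,Y1).
Decompose pair/2: h(Y1,h(pair(empty,Y1),3)) = Y2,  leaf(Y1) = Y1.
Bind Y2 := h(Y1,h(pair(empty,Y1),3)); no other remaining equation mentions Y2. Substituting into the earlier binding gives W := h(Y1,h(pair(empty,Y1),3)).
Occurs check fails: Y1 occurs in leaf(Y1); the equation Y1 = leaf(Y1) has no finite solution.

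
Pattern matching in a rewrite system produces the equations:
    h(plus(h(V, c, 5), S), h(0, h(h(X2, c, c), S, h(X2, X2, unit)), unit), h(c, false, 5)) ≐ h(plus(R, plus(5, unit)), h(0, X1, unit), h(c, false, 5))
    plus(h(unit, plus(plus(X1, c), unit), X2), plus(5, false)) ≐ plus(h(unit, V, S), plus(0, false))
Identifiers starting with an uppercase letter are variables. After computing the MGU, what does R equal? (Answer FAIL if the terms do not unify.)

FAIL

Decompose h/3: plus(h(V, c, 5), S) ≐ plus(R, plus(5, unit)),  h(0, h(h(X2, c, c), S, h(X2, X2, unit)), unit) ≐ h(0, X1, unit),  h(c, false, 5) ≐ h(c, false, 5).
Decompose plus/2: h(V, c, 5) ≐ R,  S ≐ plus(5, unit).
Bind R := h(V, c, 5); no other remaining equation mentions R.
Bind S := plus(5, unit); substituting into the 2 remaining equations that mention S gives: h(0, h(h(X2, c, c), plus(5, unit), h(X2, X2, unit)), unit) ≐ h(0, X1, unit),  plus(h(unit, plus(plus(X1, c), unit), X2), plus(5, false)) ≐ plus(h(unit, V, plus(5, unit)), plus(0, false)).
Decompose h/3: 0 ≐ 0,  h(h(X2, c, c), plus(5, unit), h(X2, X2, unit)) ≐ X1,  unit ≐ unit.
Delete trivial equation 0 ≐ 0.
Bind X1 := h(h(X2, c, c), plus(5, unit), h(X2, X2, unit)); substituting into the one remaining equation that mentions X1 gives: plus(h(unit, plus(plus(h(h(X2, c, c), plus(5, unit), h(X2, X2, unit)), c), unit), X2), plus(5, false)) ≐ plus(h(unit, V, plus(5, unit)), plus(0, false)).
Delete trivial equation unit ≐ unit.
Delete trivial equation h(c, false, 5) ≐ h(c, false, 5).
Decompose plus/2: h(unit, plus(plus(h(h(X2, c, c), plus(5, unit), h(X2, X2, unit)), c), unit), X2) ≐ h(unit, V, plus(5, unit)),  plus(5, false) ≐ plus(0, false).
Decompose h/3: unit ≐ unit,  plus(plus(h(h(X2, c, c), plus(5, unit), h(X2, X2, unit)), c), unit) ≐ V,  X2 ≐ plus(5, unit).
Delete trivial equation unit ≐ unit.
Bind V := plus(plus(h(h(X2, c, c), plus(5, unit), h(X2, X2, unit)), c), unit); no other remaining equation mentions V. Substituting into the earlier binding gives R := h(plus(plus(h(h(X2, c, c), plus(5, unit), h(X2, X2, unit)), c), unit), c, 5).
Bind X2 := plus(5, unit); no other remaining equation mentions X2. Substituting into the earlier bindings gives R := h(plus(plus(h(h(plus(5, unit), c, c), plus(5, unit), h(plus(5, unit), plus(5, unit), unit)), c), unit), c, 5), X1 := h(h(plus(5, unit), c, c), plus(5, unit), h(plus(5, unit), plus(5, unit), unit)), V := plus(plus(h(h(plus(5, unit), c, c), plus(5, unit), h(plus(5, unit), plus(5, unit), unit)), c), unit).
Decompose plus/2: 5 ≐ 0,  false ≐ false.
Clash: constants 5 and 0 differ; no unifier exists.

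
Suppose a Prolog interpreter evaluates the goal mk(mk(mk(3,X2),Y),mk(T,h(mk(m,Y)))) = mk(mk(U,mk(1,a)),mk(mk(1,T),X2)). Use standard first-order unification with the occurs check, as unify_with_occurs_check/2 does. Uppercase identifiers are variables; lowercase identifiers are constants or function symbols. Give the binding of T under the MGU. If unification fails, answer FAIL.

Decompose mk/2: mk(mk(3,X2),Y) = mk(U,mk(1,a)),  mk(T,h(mk(m,Y))) = mk(mk(1,T),X2).
Decompose mk/2: mk(3,X2) = U,  Y = mk(1,a).
Bind U := mk(3,X2); no other remaining equation mentions U.
Bind Y := mk(1,a); substituting into the remaining equation gives: mk(T,h(mk(m,mk(1,a)))) = mk(mk(1,T),X2).
Decompose mk/2: T = mk(1,T),  h(mk(m,mk(1,a))) = X2.
Occurs check fails: T occurs in mk(1,T); the equation T = mk(1,T) has no finite solution.

FAIL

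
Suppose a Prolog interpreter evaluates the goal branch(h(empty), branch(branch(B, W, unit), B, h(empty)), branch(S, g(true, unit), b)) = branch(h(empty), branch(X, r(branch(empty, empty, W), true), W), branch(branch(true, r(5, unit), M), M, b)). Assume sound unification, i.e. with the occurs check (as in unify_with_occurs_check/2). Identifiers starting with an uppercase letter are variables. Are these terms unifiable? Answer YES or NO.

Decompose branch/3: h(empty) = h(empty),  branch(branch(B, W, unit), B, h(empty)) = branch(X, r(branch(empty, empty, W), true), W),  branch(S, g(true, unit), b) = branch(branch(true, r(5, unit), M), M, b).
Delete trivial equation h(empty) = h(empty).
Decompose branch/3: branch(B, W, unit) = X,  B = r(branch(empty, empty, W), true),  h(empty) = W.
Bind X := branch(B, W, unit); no other remaining equation mentions X.
Bind B := r(branch(empty, empty, W), true); no other remaining equation mentions B. Substituting into the earlier binding gives X := branch(r(branch(empty, empty, W), true), W, unit).
Bind W := h(empty); no other remaining equation mentions W. Substituting into the earlier bindings gives X := branch(r(branch(empty, empty, h(empty)), true), h(empty), unit), B := r(branch(empty, empty, h(empty)), true).
Decompose branch/3: S = branch(true, r(5, unit), M),  g(true, unit) = M,  b = b.
Bind S := branch(true, r(5, unit), M); no other remaining equation mentions S.
Bind M := g(true, unit); no other remaining equation mentions M. Substituting into the earlier binding gives S := branch(true, r(5, unit), g(true, unit)).
Delete trivial equation b = b.
No equations remain and no clash or occurs-check failure arose, so a unifier exists.

YES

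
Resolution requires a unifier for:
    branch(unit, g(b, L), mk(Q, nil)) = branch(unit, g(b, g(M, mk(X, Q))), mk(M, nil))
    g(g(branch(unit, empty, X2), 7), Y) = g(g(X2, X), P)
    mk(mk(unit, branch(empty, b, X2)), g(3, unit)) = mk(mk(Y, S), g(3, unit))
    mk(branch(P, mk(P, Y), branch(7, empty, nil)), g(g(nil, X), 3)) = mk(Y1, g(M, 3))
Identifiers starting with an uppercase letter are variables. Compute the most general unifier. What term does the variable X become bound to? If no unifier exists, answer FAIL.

FAIL

Decompose branch/3: unit = unit,  g(b, L) = g(b, g(M, mk(X, Q))),  mk(Q, nil) = mk(M, nil).
Delete trivial equation unit = unit.
Decompose g/2: b = b,  L = g(M, mk(X, Q)).
Delete trivial equation b = b.
Bind L := g(M, mk(X, Q)); no other remaining equation mentions L.
Decompose mk/2: Q = M,  nil = nil.
Bind Q := M; no other remaining equation mentions Q. Substituting into the earlier binding gives L := g(M, mk(X, M)).
Delete trivial equation nil = nil.
Decompose g/2: g(branch(unit, empty, X2), 7) = g(X2, X),  Y = P.
Decompose g/2: branch(unit, empty, X2) = X2,  7 = X.
Occurs check fails: X2 occurs in branch(unit, empty, X2); the equation X2 = branch(unit, empty, X2) has no finite solution.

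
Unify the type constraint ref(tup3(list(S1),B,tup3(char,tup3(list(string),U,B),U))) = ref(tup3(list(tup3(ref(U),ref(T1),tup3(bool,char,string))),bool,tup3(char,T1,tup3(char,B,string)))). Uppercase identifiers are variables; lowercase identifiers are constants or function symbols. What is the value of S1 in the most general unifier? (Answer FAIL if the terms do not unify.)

tup3(ref(tup3(char,bool,string)),ref(tup3(list(string),tup3(char,bool,string),bool)),tup3(bool,char,string))

Decompose ref/1: tup3(list(S1),B,tup3(char,tup3(list(string),U,B),U)) = tup3(list(tup3(ref(U),ref(T1),tup3(bool,char,string))),bool,tup3(char,T1,tup3(char,B,string))).
Decompose tup3/3: list(S1) = list(tup3(ref(U),ref(T1),tup3(bool,char,string))),  B = bool,  tup3(char,tup3(list(string),U,B),U) = tup3(char,T1,tup3(char,B,string)).
Decompose list/1: S1 = tup3(ref(U),ref(T1),tup3(bool,char,string)).
Bind S1 := tup3(ref(U),ref(T1),tup3(bool,char,string)); no other remaining equation mentions S1.
Bind B := bool; substituting into the remaining equation gives: tup3(char,tup3(list(string),U,bool),U) = tup3(char,T1,tup3(char,bool,string)).
Decompose tup3/3: char = char,  tup3(list(string),U,bool) = T1,  U = tup3(char,bool,string).
Delete trivial equation char = char.
Bind T1 := tup3(list(string),U,bool); no other remaining equation mentions T1. Substituting into the earlier binding gives S1 := tup3(ref(U),ref(tup3(list(string),U,bool)),tup3(bool,char,string)).
Bind U := tup3(char,bool,string). Substituting into the earlier bindings gives S1 := tup3(ref(tup3(char,bool,string)),ref(tup3(list(string),tup3(char,bool,string),bool)),tup3(bool,char,string)), T1 := tup3(list(string),tup3(char,bool,string),bool).
MGU = { S1 -> tup3(ref(tup3(char,bool,string)),ref(tup3(list(string),tup3(char,bool,string),bool)),tup3(bool,char,string)), B -> bool, T1 -> tup3(list(string),tup3(char,bool,string),bool), U -> tup3(char,bool,string) }, so S1 -> tup3(ref(tup3(char,bool,string)),ref(tup3(list(string),tup3(char,bool,string),bool)),tup3(bool,char,string)).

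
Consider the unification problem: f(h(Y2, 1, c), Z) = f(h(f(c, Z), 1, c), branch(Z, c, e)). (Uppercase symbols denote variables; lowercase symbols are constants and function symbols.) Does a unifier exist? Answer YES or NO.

NO

Decompose f/2: h(Y2, 1, c) = h(f(c, Z), 1, c),  Z = branch(Z, c, e).
Decompose h/3: Y2 = f(c, Z),  1 = 1,  c = c.
Bind Y2 := f(c, Z); no other remaining equation mentions Y2.
Delete trivial equation 1 = 1.
Delete trivial equation c = c.
Occurs check fails: Z occurs in branch(Z, c, e); the equation Z = branch(Z, c, e) has no finite solution.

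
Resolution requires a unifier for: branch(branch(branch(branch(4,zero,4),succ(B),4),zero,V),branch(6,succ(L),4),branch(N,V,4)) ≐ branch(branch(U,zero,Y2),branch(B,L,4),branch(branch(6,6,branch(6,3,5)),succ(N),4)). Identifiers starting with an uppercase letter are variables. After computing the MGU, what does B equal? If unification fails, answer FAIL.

FAIL

Decompose branch/3: branch(branch(branch(4,zero,4),succ(B),4),zero,V) ≐ branch(U,zero,Y2),  branch(6,succ(L),4) ≐ branch(B,L,4),  branch(N,V,4) ≐ branch(branch(6,6,branch(6,3,5)),succ(N),4).
Decompose branch/3: branch(branch(4,zero,4),succ(B),4) ≐ U,  zero ≐ zero,  V ≐ Y2.
Bind U := branch(branch(4,zero,4),succ(B),4); no other remaining equation mentions U.
Delete trivial equation zero ≐ zero.
Bind V := Y2; substituting into the one remaining equation that mentions V gives: branch(N,Y2,4) ≐ branch(branch(6,6,branch(6,3,5)),succ(N),4).
Decompose branch/3: 6 ≐ B,  succ(L) ≐ L,  4 ≐ 4.
Bind B := 6; no other remaining equation mentions B. Substituting into the earlier binding gives U := branch(branch(4,zero,4),succ(6),4).
Occurs check fails: L occurs in succ(L); the equation L ≐ succ(L) has no finite solution.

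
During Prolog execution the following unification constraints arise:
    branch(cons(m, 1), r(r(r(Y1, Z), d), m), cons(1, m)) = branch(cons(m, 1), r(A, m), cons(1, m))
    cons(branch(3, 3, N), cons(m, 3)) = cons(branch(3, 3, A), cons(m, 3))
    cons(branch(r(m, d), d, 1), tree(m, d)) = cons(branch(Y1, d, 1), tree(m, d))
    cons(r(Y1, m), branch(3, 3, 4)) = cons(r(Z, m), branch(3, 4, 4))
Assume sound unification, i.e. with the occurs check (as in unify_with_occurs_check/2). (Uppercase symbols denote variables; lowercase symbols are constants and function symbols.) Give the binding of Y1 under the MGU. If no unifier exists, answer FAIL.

FAIL

Decompose branch/3: cons(m, 1) = cons(m, 1),  r(r(r(Y1, Z), d), m) = r(A, m),  cons(1, m) = cons(1, m).
Delete trivial equation cons(m, 1) = cons(m, 1).
Decompose r/2: r(r(Y1, Z), d) = A,  m = m.
Bind A := r(r(Y1, Z), d); substituting into the one remaining equation that mentions A gives: cons(branch(3, 3, N), cons(m, 3)) = cons(branch(3, 3, r(r(Y1, Z), d)), cons(m, 3)).
Delete trivial equation m = m.
Delete trivial equation cons(1, m) = cons(1, m).
Decompose cons/2: branch(3, 3, N) = branch(3, 3, r(r(Y1, Z), d)),  cons(m, 3) = cons(m, 3).
Decompose branch/3: 3 = 3,  3 = 3,  N = r(r(Y1, Z), d).
Delete trivial equation 3 = 3.
Delete trivial equation 3 = 3.
Bind N := r(r(Y1, Z), d); no other remaining equation mentions N.
Delete trivial equation cons(m, 3) = cons(m, 3).
Decompose cons/2: branch(r(m, d), d, 1) = branch(Y1, d, 1),  tree(m, d) = tree(m, d).
Decompose branch/3: r(m, d) = Y1,  d = d,  1 = 1.
Bind Y1 := r(m, d); substituting into the one remaining equation that mentions Y1 gives: cons(r(r(m, d), m), branch(3, 3, 4)) = cons(r(Z, m), branch(3, 4, 4)). Substituting into the earlier bindings gives A := r(r(r(m, d), Z), d), N := r(r(r(m, d), Z), d).
Delete trivial equation d = d.
Delete trivial equation 1 = 1.
Delete trivial equation tree(m, d) = tree(m, d).
Decompose cons/2: r(r(m, d), m) = r(Z, m),  branch(3, 3, 4) = branch(3, 4, 4).
Decompose r/2: r(m, d) = Z,  m = m.
Bind Z := r(m, d); no other remaining equation mentions Z. Substituting into the earlier bindings gives A := r(r(r(m, d), r(m, d)), d), N := r(r(r(m, d), r(m, d)), d).
Delete trivial equation m = m.
Decompose branch/3: 3 = 3,  3 = 4,  4 = 4.
Delete trivial equation 3 = 3.
Clash: constants 3 and 4 differ; no unifier exists.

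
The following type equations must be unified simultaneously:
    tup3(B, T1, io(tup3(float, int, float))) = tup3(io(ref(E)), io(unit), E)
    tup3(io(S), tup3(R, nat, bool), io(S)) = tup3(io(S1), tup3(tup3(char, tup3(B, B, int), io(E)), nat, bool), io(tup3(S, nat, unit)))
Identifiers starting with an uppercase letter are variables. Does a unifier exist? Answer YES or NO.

NO

Decompose tup3/3: B = io(ref(E)),  T1 = io(unit),  io(tup3(float, int, float)) = E.
Bind B := io(ref(E)); substituting into the one remaining equation that mentions B gives: tup3(io(S), tup3(R, nat, bool), io(S)) = tup3(io(S1), tup3(tup3(char, tup3(io(ref(E)), io(ref(E)), int), io(E)), nat, bool), io(tup3(S, nat, unit))).
Bind T1 := io(unit); no other remaining equation mentions T1.
Bind E := io(tup3(float, int, float)); substituting into the remaining equation gives: tup3(io(S), tup3(R, nat, bool), io(S)) = tup3(io(S1), tup3(tup3(char, tup3(io(ref(io(tup3(float, int, float)))), io(ref(io(tup3(float, int, float)))), int), io(io(tup3(float, int, float)))), nat, bool), io(tup3(S, nat, unit))). Substituting into the earlier binding gives B := io(ref(io(tup3(float, int, float)))).
Decompose tup3/3: io(S) = io(S1),  tup3(R, nat, bool) = tup3(tup3(char, tup3(io(ref(io(tup3(float, int, float)))), io(ref(io(tup3(float, int, float)))), int), io(io(tup3(float, int, float)))), nat, bool),  io(S) = io(tup3(S, nat, unit)).
Decompose io/1: S = S1.
Bind S := S1; substituting into the one remaining equation that mentions S gives: io(S1) = io(tup3(S1, nat, unit)).
Decompose tup3/3: R = tup3(char, tup3(io(ref(io(tup3(float, int, float)))), io(ref(io(tup3(float, int, float)))), int), io(io(tup3(float, int, float)))),  nat = nat,  bool = bool.
Bind R := tup3(char, tup3(io(ref(io(tup3(float, int, float)))), io(ref(io(tup3(float, int, float)))), int), io(io(tup3(float, int, float)))); no other remaining equation mentions R.
Delete trivial equation nat = nat.
Delete trivial equation bool = bool.
Decompose io/1: S1 = tup3(S1, nat, unit).
Occurs check fails: S1 occurs in tup3(S1, nat, unit); the equation S1 = tup3(S1, nat, unit) has no finite solution.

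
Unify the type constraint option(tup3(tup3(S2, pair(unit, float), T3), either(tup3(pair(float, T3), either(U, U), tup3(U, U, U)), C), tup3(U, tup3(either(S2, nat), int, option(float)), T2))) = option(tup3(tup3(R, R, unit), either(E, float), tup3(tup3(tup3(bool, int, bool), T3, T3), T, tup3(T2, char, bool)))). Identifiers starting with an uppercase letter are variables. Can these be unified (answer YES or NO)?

NO

Decompose option/1: tup3(tup3(S2, pair(unit, float), T3), either(tup3(pair(float, T3), either(U, U), tup3(U, U, U)), C), tup3(U, tup3(either(S2, nat), int, option(float)), T2)) = tup3(tup3(R, R, unit), either(E, float), tup3(tup3(tup3(bool, int, bool), T3, T3), T, tup3(T2, char, bool))).
Decompose tup3/3: tup3(S2, pair(unit, float), T3) = tup3(R, R, unit),  either(tup3(pair(float, T3), either(U, U), tup3(U, U, U)), C) = either(E, float),  tup3(U, tup3(either(S2, nat), int, option(float)), T2) = tup3(tup3(tup3(bool, int, bool), T3, T3), T, tup3(T2, char, bool)).
Decompose tup3/3: S2 = R,  pair(unit, float) = R,  T3 = unit.
Bind S2 := R; substituting into the one remaining equation that mentions S2 gives: tup3(U, tup3(either(R, nat), int, option(float)), T2) = tup3(tup3(tup3(bool, int, bool), T3, T3), T, tup3(T2, char, bool)).
Bind R := pair(unit, float); substituting into the one remaining equation that mentions R gives: tup3(U, tup3(either(pair(unit, float), nat), int, option(float)), T2) = tup3(tup3(tup3(bool, int, bool), T3, T3), T, tup3(T2, char, bool)). Substituting into the earlier binding gives S2 := pair(unit, float).
Bind T3 := unit; substituting into the remaining equations gives: either(tup3(pair(float, unit), either(U, U), tup3(U, U, U)), C) = either(E, float),  tup3(U, tup3(either(pair(unit, float), nat), int, option(float)), T2) = tup3(tup3(tup3(bool, int, bool), unit, unit), T, tup3(T2, char, bool)).
Decompose either/2: tup3(pair(float, unit), either(U, U), tup3(U, U, U)) = E,  C = float.
Bind E := tup3(pair(float, unit), either(U, U), tup3(U, U, U)); no other remaining equation mentions E.
Bind C := float; no other remaining equation mentions C.
Decompose tup3/3: U = tup3(tup3(bool, int, bool), unit, unit),  tup3(either(pair(unit, float), nat), int, option(float)) = T,  T2 = tup3(T2, char, bool).
Bind U := tup3(tup3(bool, int, bool), unit, unit); no other remaining equation mentions U. Substituting into the earlier binding gives E := tup3(pair(float, unit), either(tup3(tup3(bool, int, bool), unit, unit), tup3(tup3(bool, int, bool), unit, unit)), tup3(tup3(tup3(bool, int, bool), unit, unit), tup3(tup3(bool, int, bool), unit, unit), tup3(tup3(bool, int, bool), unit, unit))).
Bind T := tup3(either(pair(unit, float), nat), int, option(float)); no other remaining equation mentions T.
Occurs check fails: T2 occurs in tup3(T2, char, bool); the equation T2 = tup3(T2, char, bool) has no finite solution.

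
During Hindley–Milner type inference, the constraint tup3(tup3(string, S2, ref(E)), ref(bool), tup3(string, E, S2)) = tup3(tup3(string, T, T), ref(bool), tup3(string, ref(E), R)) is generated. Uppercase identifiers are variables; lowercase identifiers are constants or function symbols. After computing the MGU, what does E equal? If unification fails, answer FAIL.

Decompose tup3/3: tup3(string, S2, ref(E)) = tup3(string, T, T),  ref(bool) = ref(bool),  tup3(string, E, S2) = tup3(string, ref(E), R).
Decompose tup3/3: string = string,  S2 = T,  ref(E) = T.
Delete trivial equation string = string.
Bind S2 := T; substituting into the one remaining equation that mentions S2 gives: tup3(string, E, T) = tup3(string, ref(E), R).
Bind T := ref(E); substituting into the one remaining equation that mentions T gives: tup3(string, E, ref(E)) = tup3(string, ref(E), R). Substituting into the earlier binding gives S2 := ref(E).
Delete trivial equation ref(bool) = ref(bool).
Decompose tup3/3: string = string,  E = ref(E),  ref(E) = R.
Delete trivial equation string = string.
Occurs check fails: E occurs in ref(E); the equation E = ref(E) has no finite solution.

FAIL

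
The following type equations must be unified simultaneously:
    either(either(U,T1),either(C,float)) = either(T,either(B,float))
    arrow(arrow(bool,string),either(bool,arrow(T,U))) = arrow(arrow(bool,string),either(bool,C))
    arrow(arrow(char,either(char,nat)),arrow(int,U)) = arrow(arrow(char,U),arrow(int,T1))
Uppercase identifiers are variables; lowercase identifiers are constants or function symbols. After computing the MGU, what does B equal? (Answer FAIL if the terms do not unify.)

arrow(either(either(char,nat),either(char,nat)),either(char,nat))

Decompose either/2: either(U,T1) = T,  either(C,float) = either(B,float).
Bind T := either(U,T1); substituting into the one remaining equation that mentions T gives: arrow(arrow(bool,string),either(bool,arrow(either(U,T1),U))) = arrow(arrow(bool,string),either(bool,C)).
Decompose either/2: C = B,  float = float.
Bind C := B; substituting into the one remaining equation that mentions C gives: arrow(arrow(bool,string),either(bool,arrow(either(U,T1),U))) = arrow(arrow(bool,string),either(bool,B)).
Delete trivial equation float = float.
Decompose arrow/2: arrow(bool,string) = arrow(bool,string),  either(bool,arrow(either(U,T1),U)) = either(bool,B).
Delete trivial equation arrow(bool,string) = arrow(bool,string).
Decompose either/2: bool = bool,  arrow(either(U,T1),U) = B.
Delete trivial equation bool = bool.
Bind B := arrow(either(U,T1),U); no other remaining equation mentions B. Substituting into the earlier binding gives C := arrow(either(U,T1),U).
Decompose arrow/2: arrow(char,either(char,nat)) = arrow(char,U),  arrow(int,U) = arrow(int,T1).
Decompose arrow/2: char = char,  either(char,nat) = U.
Delete trivial equation char = char.
Bind U := either(char,nat); substituting into the remaining equation gives: arrow(int,either(char,nat)) = arrow(int,T1). Substituting into the earlier bindings gives T := either(either(char,nat),T1), C := arrow(either(either(char,nat),T1),either(char,nat)), B := arrow(either(either(char,nat),T1),either(char,nat)).
Decompose arrow/2: int = int,  either(char,nat) = T1.
Delete trivial equation int = int.
Bind T1 := either(char,nat). Substituting into the earlier bindings gives T := either(either(char,nat),either(char,nat)), C := arrow(either(either(char,nat),either(char,nat)),either(char,nat)), B := arrow(either(either(char,nat),either(char,nat)),either(char,nat)).
MGU = { T -> either(either(char,nat),either(char,nat)), C -> arrow(either(either(char,nat),either(char,nat)),either(char,nat)), B -> arrow(either(either(char,nat),either(char,nat)),either(char,nat)), U -> either(char,nat), T1 -> either(char,nat) }, so B -> arrow(either(either(char,nat),either(char,nat)),either(char,nat)).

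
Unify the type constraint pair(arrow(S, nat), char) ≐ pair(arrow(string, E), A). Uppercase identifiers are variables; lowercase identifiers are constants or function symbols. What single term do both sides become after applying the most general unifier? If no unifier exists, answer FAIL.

pair(arrow(string, nat), char)

Decompose pair/2: arrow(S, nat) ≐ arrow(string, E),  char ≐ A.
Decompose arrow/2: S ≐ string,  nat ≐ E.
Bind S := string; no other remaining equation mentions S.
Bind E := nat; no other remaining equation mentions E.
Bind A := char.
Applying the MGU to either side gives pair(arrow(string, nat), char).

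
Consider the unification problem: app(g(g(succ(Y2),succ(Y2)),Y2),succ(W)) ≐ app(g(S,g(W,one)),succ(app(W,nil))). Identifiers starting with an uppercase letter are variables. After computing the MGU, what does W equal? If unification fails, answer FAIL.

Decompose app/2: g(g(succ(Y2),succ(Y2)),Y2) ≐ g(S,g(W,one)),  succ(W) ≐ succ(app(W,nil)).
Decompose g/2: g(succ(Y2),succ(Y2)) ≐ S,  Y2 ≐ g(W,one).
Bind S := g(succ(Y2),succ(Y2)); no other remaining equation mentions S.
Bind Y2 := g(W,one); no other remaining equation mentions Y2. Substituting into the earlier binding gives S := g(succ(g(W,one)),succ(g(W,one))).
Decompose succ/1: W ≐ app(W,nil).
Occurs check fails: W occurs in app(W,nil); the equation W ≐ app(W,nil) has no finite solution.

FAIL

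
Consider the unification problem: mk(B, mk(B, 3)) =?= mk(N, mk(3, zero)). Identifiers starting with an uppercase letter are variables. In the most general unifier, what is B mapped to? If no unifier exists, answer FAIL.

FAIL

Decompose mk/2: B =?= N,  mk(B, 3) =?= mk(3, zero).
Bind B := N; substituting into the remaining equation gives: mk(N, 3) =?= mk(3, zero).
Decompose mk/2: N =?= 3,  3 =?= zero.
Bind N := 3; no other remaining equation mentions N. Substituting into the earlier binding gives B := 3.
Clash: constants 3 and zero differ; no unifier exists.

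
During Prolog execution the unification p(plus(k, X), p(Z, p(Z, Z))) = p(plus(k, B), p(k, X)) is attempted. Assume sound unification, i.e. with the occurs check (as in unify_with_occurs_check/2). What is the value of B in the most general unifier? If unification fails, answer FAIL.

Decompose p/2: plus(k, X) = plus(k, B),  p(Z, p(Z, Z)) = p(k, X).
Decompose plus/2: k = k,  X = B.
Delete trivial equation k = k.
Bind X := B; substituting into the remaining equation gives: p(Z, p(Z, Z)) = p(k, B).
Decompose p/2: Z = k,  p(Z, Z) = B.
Bind Z := k; substituting into the remaining equation gives: p(k, k) = B.
Bind B := p(k, k). Substituting into the earlier binding gives X := p(k, k).
MGU = { X -> p(k, k), Z -> k, B -> p(k, k) }, so B -> p(k, k).

p(k, k)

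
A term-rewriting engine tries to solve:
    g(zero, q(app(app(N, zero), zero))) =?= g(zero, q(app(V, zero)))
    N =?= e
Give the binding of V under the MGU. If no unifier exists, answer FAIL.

app(e, zero)

Decompose g/2: zero =?= zero,  q(app(app(N, zero), zero)) =?= q(app(V, zero)).
Delete trivial equation zero =?= zero.
Decompose q/1: app(app(N, zero), zero) =?= app(V, zero).
Decompose app/2: app(N, zero) =?= V,  zero =?= zero.
Bind V := app(N, zero); no other remaining equation mentions V.
Delete trivial equation zero =?= zero.
Bind N := e. Substituting into the earlier binding gives V := app(e, zero).
MGU = { V := app(e, zero), N := e }, so V := app(e, zero).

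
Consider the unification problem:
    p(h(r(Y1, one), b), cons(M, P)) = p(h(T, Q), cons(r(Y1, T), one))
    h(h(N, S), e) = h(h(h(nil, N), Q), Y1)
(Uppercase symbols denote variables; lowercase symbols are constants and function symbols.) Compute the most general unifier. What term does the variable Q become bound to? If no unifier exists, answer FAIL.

FAIL

Decompose p/2: h(r(Y1, one), b) = h(T, Q),  cons(M, P) = cons(r(Y1, T), one).
Decompose h/2: r(Y1, one) = T,  b = Q.
Bind T := r(Y1, one); substituting into the one remaining equation that mentions T gives: cons(M, P) = cons(r(Y1, r(Y1, one)), one).
Bind Q := b; substituting into the one remaining equation that mentions Q gives: h(h(N, S), e) = h(h(h(nil, N), b), Y1).
Decompose cons/2: M = r(Y1, r(Y1, one)),  P = one.
Bind M := r(Y1, r(Y1, one)); no other remaining equation mentions M.
Bind P := one; no other remaining equation mentions P.
Decompose h/2: h(N, S) = h(h(nil, N), b),  e = Y1.
Decompose h/2: N = h(nil, N),  S = b.
Occurs check fails: N occurs in h(nil, N); the equation N = h(nil, N) has no finite solution.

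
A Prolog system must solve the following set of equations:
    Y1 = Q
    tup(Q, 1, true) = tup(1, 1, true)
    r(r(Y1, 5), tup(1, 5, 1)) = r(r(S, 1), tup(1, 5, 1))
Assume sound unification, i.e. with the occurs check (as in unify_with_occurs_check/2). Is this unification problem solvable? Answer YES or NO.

NO

Bind Y1 := Q; substituting into the one remaining equation that mentions Y1 gives: r(r(Q, 5), tup(1, 5, 1)) = r(r(S, 1), tup(1, 5, 1)).
Decompose tup/3: Q = 1,  1 = 1,  true = true.
Bind Q := 1; substituting into the one remaining equation that mentions Q gives: r(r(1, 5), tup(1, 5, 1)) = r(r(S, 1), tup(1, 5, 1)). Substituting into the earlier binding gives Y1 := 1.
Delete trivial equation 1 = 1.
Delete trivial equation true = true.
Decompose r/2: r(1, 5) = r(S, 1),  tup(1, 5, 1) = tup(1, 5, 1).
Decompose r/2: 1 = S,  5 = 1.
Bind S := 1; no other remaining equation mentions S.
Clash: constants 5 and 1 differ; no unifier exists.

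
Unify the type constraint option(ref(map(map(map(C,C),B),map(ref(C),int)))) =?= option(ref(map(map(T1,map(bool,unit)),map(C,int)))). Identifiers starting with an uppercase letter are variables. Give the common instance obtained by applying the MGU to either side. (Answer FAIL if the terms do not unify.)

FAIL

Decompose option/1: ref(map(map(map(C,C),B),map(ref(C),int))) =?= ref(map(map(T1,map(bool,unit)),map(C,int))).
Decompose ref/1: map(map(map(C,C),B),map(ref(C),int)) =?= map(map(T1,map(bool,unit)),map(C,int)).
Decompose map/2: map(map(C,C),B) =?= map(T1,map(bool,unit)),  map(ref(C),int) =?= map(C,int).
Decompose map/2: map(C,C) =?= T1,  B =?= map(bool,unit).
Bind T1 := map(C,C); no other remaining equation mentions T1.
Bind B := map(bool,unit); no other remaining equation mentions B.
Decompose map/2: ref(C) =?= C,  int =?= int.
Occurs check fails: C occurs in ref(C); the equation C =?= ref(C) has no finite solution.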